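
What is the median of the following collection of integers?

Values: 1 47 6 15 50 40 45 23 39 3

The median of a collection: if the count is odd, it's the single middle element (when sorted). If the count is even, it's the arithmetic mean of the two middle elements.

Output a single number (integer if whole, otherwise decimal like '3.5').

Step 1: insert 1 -> lo=[1] (size 1, max 1) hi=[] (size 0) -> median=1
Step 2: insert 47 -> lo=[1] (size 1, max 1) hi=[47] (size 1, min 47) -> median=24
Step 3: insert 6 -> lo=[1, 6] (size 2, max 6) hi=[47] (size 1, min 47) -> median=6
Step 4: insert 15 -> lo=[1, 6] (size 2, max 6) hi=[15, 47] (size 2, min 15) -> median=10.5
Step 5: insert 50 -> lo=[1, 6, 15] (size 3, max 15) hi=[47, 50] (size 2, min 47) -> median=15
Step 6: insert 40 -> lo=[1, 6, 15] (size 3, max 15) hi=[40, 47, 50] (size 3, min 40) -> median=27.5
Step 7: insert 45 -> lo=[1, 6, 15, 40] (size 4, max 40) hi=[45, 47, 50] (size 3, min 45) -> median=40
Step 8: insert 23 -> lo=[1, 6, 15, 23] (size 4, max 23) hi=[40, 45, 47, 50] (size 4, min 40) -> median=31.5
Step 9: insert 39 -> lo=[1, 6, 15, 23, 39] (size 5, max 39) hi=[40, 45, 47, 50] (size 4, min 40) -> median=39
Step 10: insert 3 -> lo=[1, 3, 6, 15, 23] (size 5, max 23) hi=[39, 40, 45, 47, 50] (size 5, min 39) -> median=31

Answer: 31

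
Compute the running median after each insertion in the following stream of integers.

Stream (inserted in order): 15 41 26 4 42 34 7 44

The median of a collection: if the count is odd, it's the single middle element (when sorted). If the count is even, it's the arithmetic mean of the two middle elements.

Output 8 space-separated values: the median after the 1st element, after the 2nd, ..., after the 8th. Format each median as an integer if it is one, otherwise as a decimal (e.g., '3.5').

Step 1: insert 15 -> lo=[15] (size 1, max 15) hi=[] (size 0) -> median=15
Step 2: insert 41 -> lo=[15] (size 1, max 15) hi=[41] (size 1, min 41) -> median=28
Step 3: insert 26 -> lo=[15, 26] (size 2, max 26) hi=[41] (size 1, min 41) -> median=26
Step 4: insert 4 -> lo=[4, 15] (size 2, max 15) hi=[26, 41] (size 2, min 26) -> median=20.5
Step 5: insert 42 -> lo=[4, 15, 26] (size 3, max 26) hi=[41, 42] (size 2, min 41) -> median=26
Step 6: insert 34 -> lo=[4, 15, 26] (size 3, max 26) hi=[34, 41, 42] (size 3, min 34) -> median=30
Step 7: insert 7 -> lo=[4, 7, 15, 26] (size 4, max 26) hi=[34, 41, 42] (size 3, min 34) -> median=26
Step 8: insert 44 -> lo=[4, 7, 15, 26] (size 4, max 26) hi=[34, 41, 42, 44] (size 4, min 34) -> median=30

Answer: 15 28 26 20.5 26 30 26 30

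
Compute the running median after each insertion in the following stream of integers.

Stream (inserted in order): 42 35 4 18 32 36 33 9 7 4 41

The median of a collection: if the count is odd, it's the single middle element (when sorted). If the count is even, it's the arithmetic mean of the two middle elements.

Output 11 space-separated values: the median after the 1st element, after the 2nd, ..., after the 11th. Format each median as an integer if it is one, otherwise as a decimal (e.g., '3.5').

Step 1: insert 42 -> lo=[42] (size 1, max 42) hi=[] (size 0) -> median=42
Step 2: insert 35 -> lo=[35] (size 1, max 35) hi=[42] (size 1, min 42) -> median=38.5
Step 3: insert 4 -> lo=[4, 35] (size 2, max 35) hi=[42] (size 1, min 42) -> median=35
Step 4: insert 18 -> lo=[4, 18] (size 2, max 18) hi=[35, 42] (size 2, min 35) -> median=26.5
Step 5: insert 32 -> lo=[4, 18, 32] (size 3, max 32) hi=[35, 42] (size 2, min 35) -> median=32
Step 6: insert 36 -> lo=[4, 18, 32] (size 3, max 32) hi=[35, 36, 42] (size 3, min 35) -> median=33.5
Step 7: insert 33 -> lo=[4, 18, 32, 33] (size 4, max 33) hi=[35, 36, 42] (size 3, min 35) -> median=33
Step 8: insert 9 -> lo=[4, 9, 18, 32] (size 4, max 32) hi=[33, 35, 36, 42] (size 4, min 33) -> median=32.5
Step 9: insert 7 -> lo=[4, 7, 9, 18, 32] (size 5, max 32) hi=[33, 35, 36, 42] (size 4, min 33) -> median=32
Step 10: insert 4 -> lo=[4, 4, 7, 9, 18] (size 5, max 18) hi=[32, 33, 35, 36, 42] (size 5, min 32) -> median=25
Step 11: insert 41 -> lo=[4, 4, 7, 9, 18, 32] (size 6, max 32) hi=[33, 35, 36, 41, 42] (size 5, min 33) -> median=32

Answer: 42 38.5 35 26.5 32 33.5 33 32.5 32 25 32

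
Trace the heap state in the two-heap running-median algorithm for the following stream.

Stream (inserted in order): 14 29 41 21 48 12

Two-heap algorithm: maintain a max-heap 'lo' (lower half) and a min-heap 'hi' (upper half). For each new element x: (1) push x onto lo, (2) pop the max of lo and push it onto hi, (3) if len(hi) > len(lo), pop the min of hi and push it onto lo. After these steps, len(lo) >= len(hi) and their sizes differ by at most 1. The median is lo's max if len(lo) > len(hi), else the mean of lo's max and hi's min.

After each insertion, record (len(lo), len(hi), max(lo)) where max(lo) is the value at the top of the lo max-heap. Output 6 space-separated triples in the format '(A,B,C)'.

Step 1: insert 14 -> lo=[14] hi=[] -> (len(lo)=1, len(hi)=0, max(lo)=14)
Step 2: insert 29 -> lo=[14] hi=[29] -> (len(lo)=1, len(hi)=1, max(lo)=14)
Step 3: insert 41 -> lo=[14, 29] hi=[41] -> (len(lo)=2, len(hi)=1, max(lo)=29)
Step 4: insert 21 -> lo=[14, 21] hi=[29, 41] -> (len(lo)=2, len(hi)=2, max(lo)=21)
Step 5: insert 48 -> lo=[14, 21, 29] hi=[41, 48] -> (len(lo)=3, len(hi)=2, max(lo)=29)
Step 6: insert 12 -> lo=[12, 14, 21] hi=[29, 41, 48] -> (len(lo)=3, len(hi)=3, max(lo)=21)

Answer: (1,0,14) (1,1,14) (2,1,29) (2,2,21) (3,2,29) (3,3,21)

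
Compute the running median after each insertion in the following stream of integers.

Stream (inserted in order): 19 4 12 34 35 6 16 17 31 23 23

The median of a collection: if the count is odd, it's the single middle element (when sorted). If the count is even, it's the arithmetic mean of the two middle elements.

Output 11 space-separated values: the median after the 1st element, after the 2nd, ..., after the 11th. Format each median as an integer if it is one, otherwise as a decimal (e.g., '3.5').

Answer: 19 11.5 12 15.5 19 15.5 16 16.5 17 18 19

Derivation:
Step 1: insert 19 -> lo=[19] (size 1, max 19) hi=[] (size 0) -> median=19
Step 2: insert 4 -> lo=[4] (size 1, max 4) hi=[19] (size 1, min 19) -> median=11.5
Step 3: insert 12 -> lo=[4, 12] (size 2, max 12) hi=[19] (size 1, min 19) -> median=12
Step 4: insert 34 -> lo=[4, 12] (size 2, max 12) hi=[19, 34] (size 2, min 19) -> median=15.5
Step 5: insert 35 -> lo=[4, 12, 19] (size 3, max 19) hi=[34, 35] (size 2, min 34) -> median=19
Step 6: insert 6 -> lo=[4, 6, 12] (size 3, max 12) hi=[19, 34, 35] (size 3, min 19) -> median=15.5
Step 7: insert 16 -> lo=[4, 6, 12, 16] (size 4, max 16) hi=[19, 34, 35] (size 3, min 19) -> median=16
Step 8: insert 17 -> lo=[4, 6, 12, 16] (size 4, max 16) hi=[17, 19, 34, 35] (size 4, min 17) -> median=16.5
Step 9: insert 31 -> lo=[4, 6, 12, 16, 17] (size 5, max 17) hi=[19, 31, 34, 35] (size 4, min 19) -> median=17
Step 10: insert 23 -> lo=[4, 6, 12, 16, 17] (size 5, max 17) hi=[19, 23, 31, 34, 35] (size 5, min 19) -> median=18
Step 11: insert 23 -> lo=[4, 6, 12, 16, 17, 19] (size 6, max 19) hi=[23, 23, 31, 34, 35] (size 5, min 23) -> median=19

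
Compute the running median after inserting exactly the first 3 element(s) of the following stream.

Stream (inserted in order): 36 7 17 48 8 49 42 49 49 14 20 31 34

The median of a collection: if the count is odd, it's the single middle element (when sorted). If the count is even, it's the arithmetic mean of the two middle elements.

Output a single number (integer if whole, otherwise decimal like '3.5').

Step 1: insert 36 -> lo=[36] (size 1, max 36) hi=[] (size 0) -> median=36
Step 2: insert 7 -> lo=[7] (size 1, max 7) hi=[36] (size 1, min 36) -> median=21.5
Step 3: insert 17 -> lo=[7, 17] (size 2, max 17) hi=[36] (size 1, min 36) -> median=17

Answer: 17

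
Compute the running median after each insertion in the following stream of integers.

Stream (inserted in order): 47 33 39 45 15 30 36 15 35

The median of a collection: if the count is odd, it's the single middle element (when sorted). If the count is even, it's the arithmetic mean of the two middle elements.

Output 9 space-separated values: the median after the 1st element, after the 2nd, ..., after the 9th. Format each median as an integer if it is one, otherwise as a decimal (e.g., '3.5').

Step 1: insert 47 -> lo=[47] (size 1, max 47) hi=[] (size 0) -> median=47
Step 2: insert 33 -> lo=[33] (size 1, max 33) hi=[47] (size 1, min 47) -> median=40
Step 3: insert 39 -> lo=[33, 39] (size 2, max 39) hi=[47] (size 1, min 47) -> median=39
Step 4: insert 45 -> lo=[33, 39] (size 2, max 39) hi=[45, 47] (size 2, min 45) -> median=42
Step 5: insert 15 -> lo=[15, 33, 39] (size 3, max 39) hi=[45, 47] (size 2, min 45) -> median=39
Step 6: insert 30 -> lo=[15, 30, 33] (size 3, max 33) hi=[39, 45, 47] (size 3, min 39) -> median=36
Step 7: insert 36 -> lo=[15, 30, 33, 36] (size 4, max 36) hi=[39, 45, 47] (size 3, min 39) -> median=36
Step 8: insert 15 -> lo=[15, 15, 30, 33] (size 4, max 33) hi=[36, 39, 45, 47] (size 4, min 36) -> median=34.5
Step 9: insert 35 -> lo=[15, 15, 30, 33, 35] (size 5, max 35) hi=[36, 39, 45, 47] (size 4, min 36) -> median=35

Answer: 47 40 39 42 39 36 36 34.5 35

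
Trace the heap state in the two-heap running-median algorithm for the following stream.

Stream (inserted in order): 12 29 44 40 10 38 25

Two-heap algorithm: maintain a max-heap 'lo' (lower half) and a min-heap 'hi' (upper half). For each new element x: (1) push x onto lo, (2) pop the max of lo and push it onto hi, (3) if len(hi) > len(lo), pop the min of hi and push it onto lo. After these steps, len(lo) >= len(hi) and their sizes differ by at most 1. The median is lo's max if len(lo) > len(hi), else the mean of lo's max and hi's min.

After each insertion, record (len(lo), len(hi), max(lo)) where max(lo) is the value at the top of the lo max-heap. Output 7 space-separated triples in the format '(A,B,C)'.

Step 1: insert 12 -> lo=[12] hi=[] -> (len(lo)=1, len(hi)=0, max(lo)=12)
Step 2: insert 29 -> lo=[12] hi=[29] -> (len(lo)=1, len(hi)=1, max(lo)=12)
Step 3: insert 44 -> lo=[12, 29] hi=[44] -> (len(lo)=2, len(hi)=1, max(lo)=29)
Step 4: insert 40 -> lo=[12, 29] hi=[40, 44] -> (len(lo)=2, len(hi)=2, max(lo)=29)
Step 5: insert 10 -> lo=[10, 12, 29] hi=[40, 44] -> (len(lo)=3, len(hi)=2, max(lo)=29)
Step 6: insert 38 -> lo=[10, 12, 29] hi=[38, 40, 44] -> (len(lo)=3, len(hi)=3, max(lo)=29)
Step 7: insert 25 -> lo=[10, 12, 25, 29] hi=[38, 40, 44] -> (len(lo)=4, len(hi)=3, max(lo)=29)

Answer: (1,0,12) (1,1,12) (2,1,29) (2,2,29) (3,2,29) (3,3,29) (4,3,29)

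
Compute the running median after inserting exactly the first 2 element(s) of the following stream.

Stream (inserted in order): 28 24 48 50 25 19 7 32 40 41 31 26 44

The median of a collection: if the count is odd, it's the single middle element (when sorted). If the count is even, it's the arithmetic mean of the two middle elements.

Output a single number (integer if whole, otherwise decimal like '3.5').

Step 1: insert 28 -> lo=[28] (size 1, max 28) hi=[] (size 0) -> median=28
Step 2: insert 24 -> lo=[24] (size 1, max 24) hi=[28] (size 1, min 28) -> median=26

Answer: 26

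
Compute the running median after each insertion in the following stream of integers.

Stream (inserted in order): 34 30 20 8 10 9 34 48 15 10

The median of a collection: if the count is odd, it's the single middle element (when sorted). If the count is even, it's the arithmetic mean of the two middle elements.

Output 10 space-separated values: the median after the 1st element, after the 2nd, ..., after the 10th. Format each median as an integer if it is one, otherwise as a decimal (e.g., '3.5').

Step 1: insert 34 -> lo=[34] (size 1, max 34) hi=[] (size 0) -> median=34
Step 2: insert 30 -> lo=[30] (size 1, max 30) hi=[34] (size 1, min 34) -> median=32
Step 3: insert 20 -> lo=[20, 30] (size 2, max 30) hi=[34] (size 1, min 34) -> median=30
Step 4: insert 8 -> lo=[8, 20] (size 2, max 20) hi=[30, 34] (size 2, min 30) -> median=25
Step 5: insert 10 -> lo=[8, 10, 20] (size 3, max 20) hi=[30, 34] (size 2, min 30) -> median=20
Step 6: insert 9 -> lo=[8, 9, 10] (size 3, max 10) hi=[20, 30, 34] (size 3, min 20) -> median=15
Step 7: insert 34 -> lo=[8, 9, 10, 20] (size 4, max 20) hi=[30, 34, 34] (size 3, min 30) -> median=20
Step 8: insert 48 -> lo=[8, 9, 10, 20] (size 4, max 20) hi=[30, 34, 34, 48] (size 4, min 30) -> median=25
Step 9: insert 15 -> lo=[8, 9, 10, 15, 20] (size 5, max 20) hi=[30, 34, 34, 48] (size 4, min 30) -> median=20
Step 10: insert 10 -> lo=[8, 9, 10, 10, 15] (size 5, max 15) hi=[20, 30, 34, 34, 48] (size 5, min 20) -> median=17.5

Answer: 34 32 30 25 20 15 20 25 20 17.5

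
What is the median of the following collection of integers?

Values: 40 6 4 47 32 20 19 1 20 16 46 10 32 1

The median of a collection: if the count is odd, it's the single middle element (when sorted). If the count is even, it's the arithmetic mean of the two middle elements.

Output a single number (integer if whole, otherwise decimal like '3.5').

Step 1: insert 40 -> lo=[40] (size 1, max 40) hi=[] (size 0) -> median=40
Step 2: insert 6 -> lo=[6] (size 1, max 6) hi=[40] (size 1, min 40) -> median=23
Step 3: insert 4 -> lo=[4, 6] (size 2, max 6) hi=[40] (size 1, min 40) -> median=6
Step 4: insert 47 -> lo=[4, 6] (size 2, max 6) hi=[40, 47] (size 2, min 40) -> median=23
Step 5: insert 32 -> lo=[4, 6, 32] (size 3, max 32) hi=[40, 47] (size 2, min 40) -> median=32
Step 6: insert 20 -> lo=[4, 6, 20] (size 3, max 20) hi=[32, 40, 47] (size 3, min 32) -> median=26
Step 7: insert 19 -> lo=[4, 6, 19, 20] (size 4, max 20) hi=[32, 40, 47] (size 3, min 32) -> median=20
Step 8: insert 1 -> lo=[1, 4, 6, 19] (size 4, max 19) hi=[20, 32, 40, 47] (size 4, min 20) -> median=19.5
Step 9: insert 20 -> lo=[1, 4, 6, 19, 20] (size 5, max 20) hi=[20, 32, 40, 47] (size 4, min 20) -> median=20
Step 10: insert 16 -> lo=[1, 4, 6, 16, 19] (size 5, max 19) hi=[20, 20, 32, 40, 47] (size 5, min 20) -> median=19.5
Step 11: insert 46 -> lo=[1, 4, 6, 16, 19, 20] (size 6, max 20) hi=[20, 32, 40, 46, 47] (size 5, min 20) -> median=20
Step 12: insert 10 -> lo=[1, 4, 6, 10, 16, 19] (size 6, max 19) hi=[20, 20, 32, 40, 46, 47] (size 6, min 20) -> median=19.5
Step 13: insert 32 -> lo=[1, 4, 6, 10, 16, 19, 20] (size 7, max 20) hi=[20, 32, 32, 40, 46, 47] (size 6, min 20) -> median=20
Step 14: insert 1 -> lo=[1, 1, 4, 6, 10, 16, 19] (size 7, max 19) hi=[20, 20, 32, 32, 40, 46, 47] (size 7, min 20) -> median=19.5

Answer: 19.5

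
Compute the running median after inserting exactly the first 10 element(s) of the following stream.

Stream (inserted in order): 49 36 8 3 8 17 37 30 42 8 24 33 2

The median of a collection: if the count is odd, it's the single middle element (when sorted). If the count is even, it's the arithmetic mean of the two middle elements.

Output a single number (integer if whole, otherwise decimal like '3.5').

Answer: 23.5

Derivation:
Step 1: insert 49 -> lo=[49] (size 1, max 49) hi=[] (size 0) -> median=49
Step 2: insert 36 -> lo=[36] (size 1, max 36) hi=[49] (size 1, min 49) -> median=42.5
Step 3: insert 8 -> lo=[8, 36] (size 2, max 36) hi=[49] (size 1, min 49) -> median=36
Step 4: insert 3 -> lo=[3, 8] (size 2, max 8) hi=[36, 49] (size 2, min 36) -> median=22
Step 5: insert 8 -> lo=[3, 8, 8] (size 3, max 8) hi=[36, 49] (size 2, min 36) -> median=8
Step 6: insert 17 -> lo=[3, 8, 8] (size 3, max 8) hi=[17, 36, 49] (size 3, min 17) -> median=12.5
Step 7: insert 37 -> lo=[3, 8, 8, 17] (size 4, max 17) hi=[36, 37, 49] (size 3, min 36) -> median=17
Step 8: insert 30 -> lo=[3, 8, 8, 17] (size 4, max 17) hi=[30, 36, 37, 49] (size 4, min 30) -> median=23.5
Step 9: insert 42 -> lo=[3, 8, 8, 17, 30] (size 5, max 30) hi=[36, 37, 42, 49] (size 4, min 36) -> median=30
Step 10: insert 8 -> lo=[3, 8, 8, 8, 17] (size 5, max 17) hi=[30, 36, 37, 42, 49] (size 5, min 30) -> median=23.5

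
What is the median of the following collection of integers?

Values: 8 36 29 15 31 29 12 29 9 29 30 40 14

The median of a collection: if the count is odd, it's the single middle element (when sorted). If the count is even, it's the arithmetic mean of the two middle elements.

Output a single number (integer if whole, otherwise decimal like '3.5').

Step 1: insert 8 -> lo=[8] (size 1, max 8) hi=[] (size 0) -> median=8
Step 2: insert 36 -> lo=[8] (size 1, max 8) hi=[36] (size 1, min 36) -> median=22
Step 3: insert 29 -> lo=[8, 29] (size 2, max 29) hi=[36] (size 1, min 36) -> median=29
Step 4: insert 15 -> lo=[8, 15] (size 2, max 15) hi=[29, 36] (size 2, min 29) -> median=22
Step 5: insert 31 -> lo=[8, 15, 29] (size 3, max 29) hi=[31, 36] (size 2, min 31) -> median=29
Step 6: insert 29 -> lo=[8, 15, 29] (size 3, max 29) hi=[29, 31, 36] (size 3, min 29) -> median=29
Step 7: insert 12 -> lo=[8, 12, 15, 29] (size 4, max 29) hi=[29, 31, 36] (size 3, min 29) -> median=29
Step 8: insert 29 -> lo=[8, 12, 15, 29] (size 4, max 29) hi=[29, 29, 31, 36] (size 4, min 29) -> median=29
Step 9: insert 9 -> lo=[8, 9, 12, 15, 29] (size 5, max 29) hi=[29, 29, 31, 36] (size 4, min 29) -> median=29
Step 10: insert 29 -> lo=[8, 9, 12, 15, 29] (size 5, max 29) hi=[29, 29, 29, 31, 36] (size 5, min 29) -> median=29
Step 11: insert 30 -> lo=[8, 9, 12, 15, 29, 29] (size 6, max 29) hi=[29, 29, 30, 31, 36] (size 5, min 29) -> median=29
Step 12: insert 40 -> lo=[8, 9, 12, 15, 29, 29] (size 6, max 29) hi=[29, 29, 30, 31, 36, 40] (size 6, min 29) -> median=29
Step 13: insert 14 -> lo=[8, 9, 12, 14, 15, 29, 29] (size 7, max 29) hi=[29, 29, 30, 31, 36, 40] (size 6, min 29) -> median=29

Answer: 29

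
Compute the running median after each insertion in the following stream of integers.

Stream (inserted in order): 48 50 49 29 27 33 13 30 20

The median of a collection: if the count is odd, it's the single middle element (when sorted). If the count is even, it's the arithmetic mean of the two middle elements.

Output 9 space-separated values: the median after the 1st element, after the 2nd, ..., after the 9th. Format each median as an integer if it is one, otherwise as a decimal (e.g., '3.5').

Step 1: insert 48 -> lo=[48] (size 1, max 48) hi=[] (size 0) -> median=48
Step 2: insert 50 -> lo=[48] (size 1, max 48) hi=[50] (size 1, min 50) -> median=49
Step 3: insert 49 -> lo=[48, 49] (size 2, max 49) hi=[50] (size 1, min 50) -> median=49
Step 4: insert 29 -> lo=[29, 48] (size 2, max 48) hi=[49, 50] (size 2, min 49) -> median=48.5
Step 5: insert 27 -> lo=[27, 29, 48] (size 3, max 48) hi=[49, 50] (size 2, min 49) -> median=48
Step 6: insert 33 -> lo=[27, 29, 33] (size 3, max 33) hi=[48, 49, 50] (size 3, min 48) -> median=40.5
Step 7: insert 13 -> lo=[13, 27, 29, 33] (size 4, max 33) hi=[48, 49, 50] (size 3, min 48) -> median=33
Step 8: insert 30 -> lo=[13, 27, 29, 30] (size 4, max 30) hi=[33, 48, 49, 50] (size 4, min 33) -> median=31.5
Step 9: insert 20 -> lo=[13, 20, 27, 29, 30] (size 5, max 30) hi=[33, 48, 49, 50] (size 4, min 33) -> median=30

Answer: 48 49 49 48.5 48 40.5 33 31.5 30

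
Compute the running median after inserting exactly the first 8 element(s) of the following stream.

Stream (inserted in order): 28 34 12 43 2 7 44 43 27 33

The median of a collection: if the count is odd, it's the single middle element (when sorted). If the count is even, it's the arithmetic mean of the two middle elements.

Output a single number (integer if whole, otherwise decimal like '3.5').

Answer: 31

Derivation:
Step 1: insert 28 -> lo=[28] (size 1, max 28) hi=[] (size 0) -> median=28
Step 2: insert 34 -> lo=[28] (size 1, max 28) hi=[34] (size 1, min 34) -> median=31
Step 3: insert 12 -> lo=[12, 28] (size 2, max 28) hi=[34] (size 1, min 34) -> median=28
Step 4: insert 43 -> lo=[12, 28] (size 2, max 28) hi=[34, 43] (size 2, min 34) -> median=31
Step 5: insert 2 -> lo=[2, 12, 28] (size 3, max 28) hi=[34, 43] (size 2, min 34) -> median=28
Step 6: insert 7 -> lo=[2, 7, 12] (size 3, max 12) hi=[28, 34, 43] (size 3, min 28) -> median=20
Step 7: insert 44 -> lo=[2, 7, 12, 28] (size 4, max 28) hi=[34, 43, 44] (size 3, min 34) -> median=28
Step 8: insert 43 -> lo=[2, 7, 12, 28] (size 4, max 28) hi=[34, 43, 43, 44] (size 4, min 34) -> median=31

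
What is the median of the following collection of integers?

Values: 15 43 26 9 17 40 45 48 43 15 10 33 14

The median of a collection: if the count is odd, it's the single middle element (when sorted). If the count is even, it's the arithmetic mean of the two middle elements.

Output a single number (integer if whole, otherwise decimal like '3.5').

Step 1: insert 15 -> lo=[15] (size 1, max 15) hi=[] (size 0) -> median=15
Step 2: insert 43 -> lo=[15] (size 1, max 15) hi=[43] (size 1, min 43) -> median=29
Step 3: insert 26 -> lo=[15, 26] (size 2, max 26) hi=[43] (size 1, min 43) -> median=26
Step 4: insert 9 -> lo=[9, 15] (size 2, max 15) hi=[26, 43] (size 2, min 26) -> median=20.5
Step 5: insert 17 -> lo=[9, 15, 17] (size 3, max 17) hi=[26, 43] (size 2, min 26) -> median=17
Step 6: insert 40 -> lo=[9, 15, 17] (size 3, max 17) hi=[26, 40, 43] (size 3, min 26) -> median=21.5
Step 7: insert 45 -> lo=[9, 15, 17, 26] (size 4, max 26) hi=[40, 43, 45] (size 3, min 40) -> median=26
Step 8: insert 48 -> lo=[9, 15, 17, 26] (size 4, max 26) hi=[40, 43, 45, 48] (size 4, min 40) -> median=33
Step 9: insert 43 -> lo=[9, 15, 17, 26, 40] (size 5, max 40) hi=[43, 43, 45, 48] (size 4, min 43) -> median=40
Step 10: insert 15 -> lo=[9, 15, 15, 17, 26] (size 5, max 26) hi=[40, 43, 43, 45, 48] (size 5, min 40) -> median=33
Step 11: insert 10 -> lo=[9, 10, 15, 15, 17, 26] (size 6, max 26) hi=[40, 43, 43, 45, 48] (size 5, min 40) -> median=26
Step 12: insert 33 -> lo=[9, 10, 15, 15, 17, 26] (size 6, max 26) hi=[33, 40, 43, 43, 45, 48] (size 6, min 33) -> median=29.5
Step 13: insert 14 -> lo=[9, 10, 14, 15, 15, 17, 26] (size 7, max 26) hi=[33, 40, 43, 43, 45, 48] (size 6, min 33) -> median=26

Answer: 26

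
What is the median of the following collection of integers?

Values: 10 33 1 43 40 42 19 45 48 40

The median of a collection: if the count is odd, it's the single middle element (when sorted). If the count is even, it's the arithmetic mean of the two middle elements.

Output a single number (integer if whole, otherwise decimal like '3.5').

Answer: 40

Derivation:
Step 1: insert 10 -> lo=[10] (size 1, max 10) hi=[] (size 0) -> median=10
Step 2: insert 33 -> lo=[10] (size 1, max 10) hi=[33] (size 1, min 33) -> median=21.5
Step 3: insert 1 -> lo=[1, 10] (size 2, max 10) hi=[33] (size 1, min 33) -> median=10
Step 4: insert 43 -> lo=[1, 10] (size 2, max 10) hi=[33, 43] (size 2, min 33) -> median=21.5
Step 5: insert 40 -> lo=[1, 10, 33] (size 3, max 33) hi=[40, 43] (size 2, min 40) -> median=33
Step 6: insert 42 -> lo=[1, 10, 33] (size 3, max 33) hi=[40, 42, 43] (size 3, min 40) -> median=36.5
Step 7: insert 19 -> lo=[1, 10, 19, 33] (size 4, max 33) hi=[40, 42, 43] (size 3, min 40) -> median=33
Step 8: insert 45 -> lo=[1, 10, 19, 33] (size 4, max 33) hi=[40, 42, 43, 45] (size 4, min 40) -> median=36.5
Step 9: insert 48 -> lo=[1, 10, 19, 33, 40] (size 5, max 40) hi=[42, 43, 45, 48] (size 4, min 42) -> median=40
Step 10: insert 40 -> lo=[1, 10, 19, 33, 40] (size 5, max 40) hi=[40, 42, 43, 45, 48] (size 5, min 40) -> median=40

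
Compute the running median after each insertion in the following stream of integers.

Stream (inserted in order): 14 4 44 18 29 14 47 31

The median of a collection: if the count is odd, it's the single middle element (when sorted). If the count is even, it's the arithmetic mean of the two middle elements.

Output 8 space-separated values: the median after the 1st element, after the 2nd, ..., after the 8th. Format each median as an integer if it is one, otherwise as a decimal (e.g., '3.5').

Answer: 14 9 14 16 18 16 18 23.5

Derivation:
Step 1: insert 14 -> lo=[14] (size 1, max 14) hi=[] (size 0) -> median=14
Step 2: insert 4 -> lo=[4] (size 1, max 4) hi=[14] (size 1, min 14) -> median=9
Step 3: insert 44 -> lo=[4, 14] (size 2, max 14) hi=[44] (size 1, min 44) -> median=14
Step 4: insert 18 -> lo=[4, 14] (size 2, max 14) hi=[18, 44] (size 2, min 18) -> median=16
Step 5: insert 29 -> lo=[4, 14, 18] (size 3, max 18) hi=[29, 44] (size 2, min 29) -> median=18
Step 6: insert 14 -> lo=[4, 14, 14] (size 3, max 14) hi=[18, 29, 44] (size 3, min 18) -> median=16
Step 7: insert 47 -> lo=[4, 14, 14, 18] (size 4, max 18) hi=[29, 44, 47] (size 3, min 29) -> median=18
Step 8: insert 31 -> lo=[4, 14, 14, 18] (size 4, max 18) hi=[29, 31, 44, 47] (size 4, min 29) -> median=23.5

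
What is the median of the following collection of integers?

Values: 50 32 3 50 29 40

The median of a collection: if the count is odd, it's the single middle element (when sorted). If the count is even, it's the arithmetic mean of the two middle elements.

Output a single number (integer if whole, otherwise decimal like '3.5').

Step 1: insert 50 -> lo=[50] (size 1, max 50) hi=[] (size 0) -> median=50
Step 2: insert 32 -> lo=[32] (size 1, max 32) hi=[50] (size 1, min 50) -> median=41
Step 3: insert 3 -> lo=[3, 32] (size 2, max 32) hi=[50] (size 1, min 50) -> median=32
Step 4: insert 50 -> lo=[3, 32] (size 2, max 32) hi=[50, 50] (size 2, min 50) -> median=41
Step 5: insert 29 -> lo=[3, 29, 32] (size 3, max 32) hi=[50, 50] (size 2, min 50) -> median=32
Step 6: insert 40 -> lo=[3, 29, 32] (size 3, max 32) hi=[40, 50, 50] (size 3, min 40) -> median=36

Answer: 36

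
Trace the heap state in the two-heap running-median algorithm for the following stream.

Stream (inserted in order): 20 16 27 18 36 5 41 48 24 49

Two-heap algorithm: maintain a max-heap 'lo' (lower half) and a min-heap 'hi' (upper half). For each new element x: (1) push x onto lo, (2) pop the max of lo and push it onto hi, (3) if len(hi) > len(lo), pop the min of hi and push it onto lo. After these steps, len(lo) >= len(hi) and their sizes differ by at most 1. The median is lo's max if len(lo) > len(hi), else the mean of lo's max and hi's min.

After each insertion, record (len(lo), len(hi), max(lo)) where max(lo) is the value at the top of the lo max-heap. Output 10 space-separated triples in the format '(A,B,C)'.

Answer: (1,0,20) (1,1,16) (2,1,20) (2,2,18) (3,2,20) (3,3,18) (4,3,20) (4,4,20) (5,4,24) (5,5,24)

Derivation:
Step 1: insert 20 -> lo=[20] hi=[] -> (len(lo)=1, len(hi)=0, max(lo)=20)
Step 2: insert 16 -> lo=[16] hi=[20] -> (len(lo)=1, len(hi)=1, max(lo)=16)
Step 3: insert 27 -> lo=[16, 20] hi=[27] -> (len(lo)=2, len(hi)=1, max(lo)=20)
Step 4: insert 18 -> lo=[16, 18] hi=[20, 27] -> (len(lo)=2, len(hi)=2, max(lo)=18)
Step 5: insert 36 -> lo=[16, 18, 20] hi=[27, 36] -> (len(lo)=3, len(hi)=2, max(lo)=20)
Step 6: insert 5 -> lo=[5, 16, 18] hi=[20, 27, 36] -> (len(lo)=3, len(hi)=3, max(lo)=18)
Step 7: insert 41 -> lo=[5, 16, 18, 20] hi=[27, 36, 41] -> (len(lo)=4, len(hi)=3, max(lo)=20)
Step 8: insert 48 -> lo=[5, 16, 18, 20] hi=[27, 36, 41, 48] -> (len(lo)=4, len(hi)=4, max(lo)=20)
Step 9: insert 24 -> lo=[5, 16, 18, 20, 24] hi=[27, 36, 41, 48] -> (len(lo)=5, len(hi)=4, max(lo)=24)
Step 10: insert 49 -> lo=[5, 16, 18, 20, 24] hi=[27, 36, 41, 48, 49] -> (len(lo)=5, len(hi)=5, max(lo)=24)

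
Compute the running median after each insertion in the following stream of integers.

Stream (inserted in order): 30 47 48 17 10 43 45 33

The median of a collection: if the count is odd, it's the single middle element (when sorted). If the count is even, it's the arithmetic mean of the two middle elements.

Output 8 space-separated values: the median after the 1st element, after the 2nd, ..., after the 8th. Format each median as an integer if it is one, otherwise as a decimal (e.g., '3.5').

Step 1: insert 30 -> lo=[30] (size 1, max 30) hi=[] (size 0) -> median=30
Step 2: insert 47 -> lo=[30] (size 1, max 30) hi=[47] (size 1, min 47) -> median=38.5
Step 3: insert 48 -> lo=[30, 47] (size 2, max 47) hi=[48] (size 1, min 48) -> median=47
Step 4: insert 17 -> lo=[17, 30] (size 2, max 30) hi=[47, 48] (size 2, min 47) -> median=38.5
Step 5: insert 10 -> lo=[10, 17, 30] (size 3, max 30) hi=[47, 48] (size 2, min 47) -> median=30
Step 6: insert 43 -> lo=[10, 17, 30] (size 3, max 30) hi=[43, 47, 48] (size 3, min 43) -> median=36.5
Step 7: insert 45 -> lo=[10, 17, 30, 43] (size 4, max 43) hi=[45, 47, 48] (size 3, min 45) -> median=43
Step 8: insert 33 -> lo=[10, 17, 30, 33] (size 4, max 33) hi=[43, 45, 47, 48] (size 4, min 43) -> median=38

Answer: 30 38.5 47 38.5 30 36.5 43 38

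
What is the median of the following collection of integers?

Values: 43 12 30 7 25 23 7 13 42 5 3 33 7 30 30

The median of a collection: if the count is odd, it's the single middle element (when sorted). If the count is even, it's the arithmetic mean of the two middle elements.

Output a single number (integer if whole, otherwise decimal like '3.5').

Step 1: insert 43 -> lo=[43] (size 1, max 43) hi=[] (size 0) -> median=43
Step 2: insert 12 -> lo=[12] (size 1, max 12) hi=[43] (size 1, min 43) -> median=27.5
Step 3: insert 30 -> lo=[12, 30] (size 2, max 30) hi=[43] (size 1, min 43) -> median=30
Step 4: insert 7 -> lo=[7, 12] (size 2, max 12) hi=[30, 43] (size 2, min 30) -> median=21
Step 5: insert 25 -> lo=[7, 12, 25] (size 3, max 25) hi=[30, 43] (size 2, min 30) -> median=25
Step 6: insert 23 -> lo=[7, 12, 23] (size 3, max 23) hi=[25, 30, 43] (size 3, min 25) -> median=24
Step 7: insert 7 -> lo=[7, 7, 12, 23] (size 4, max 23) hi=[25, 30, 43] (size 3, min 25) -> median=23
Step 8: insert 13 -> lo=[7, 7, 12, 13] (size 4, max 13) hi=[23, 25, 30, 43] (size 4, min 23) -> median=18
Step 9: insert 42 -> lo=[7, 7, 12, 13, 23] (size 5, max 23) hi=[25, 30, 42, 43] (size 4, min 25) -> median=23
Step 10: insert 5 -> lo=[5, 7, 7, 12, 13] (size 5, max 13) hi=[23, 25, 30, 42, 43] (size 5, min 23) -> median=18
Step 11: insert 3 -> lo=[3, 5, 7, 7, 12, 13] (size 6, max 13) hi=[23, 25, 30, 42, 43] (size 5, min 23) -> median=13
Step 12: insert 33 -> lo=[3, 5, 7, 7, 12, 13] (size 6, max 13) hi=[23, 25, 30, 33, 42, 43] (size 6, min 23) -> median=18
Step 13: insert 7 -> lo=[3, 5, 7, 7, 7, 12, 13] (size 7, max 13) hi=[23, 25, 30, 33, 42, 43] (size 6, min 23) -> median=13
Step 14: insert 30 -> lo=[3, 5, 7, 7, 7, 12, 13] (size 7, max 13) hi=[23, 25, 30, 30, 33, 42, 43] (size 7, min 23) -> median=18
Step 15: insert 30 -> lo=[3, 5, 7, 7, 7, 12, 13, 23] (size 8, max 23) hi=[25, 30, 30, 30, 33, 42, 43] (size 7, min 25) -> median=23

Answer: 23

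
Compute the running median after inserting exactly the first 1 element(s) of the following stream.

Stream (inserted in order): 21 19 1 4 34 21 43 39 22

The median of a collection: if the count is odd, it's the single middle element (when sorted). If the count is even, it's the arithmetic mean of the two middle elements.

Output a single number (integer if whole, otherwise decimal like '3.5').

Step 1: insert 21 -> lo=[21] (size 1, max 21) hi=[] (size 0) -> median=21

Answer: 21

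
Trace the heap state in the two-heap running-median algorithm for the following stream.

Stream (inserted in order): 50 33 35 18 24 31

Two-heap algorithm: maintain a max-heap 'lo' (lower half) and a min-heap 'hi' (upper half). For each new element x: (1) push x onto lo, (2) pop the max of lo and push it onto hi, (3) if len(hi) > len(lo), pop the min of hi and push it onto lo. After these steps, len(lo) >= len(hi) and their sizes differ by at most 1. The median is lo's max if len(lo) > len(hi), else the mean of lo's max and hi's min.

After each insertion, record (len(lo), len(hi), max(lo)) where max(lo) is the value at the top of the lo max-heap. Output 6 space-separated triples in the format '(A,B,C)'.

Step 1: insert 50 -> lo=[50] hi=[] -> (len(lo)=1, len(hi)=0, max(lo)=50)
Step 2: insert 33 -> lo=[33] hi=[50] -> (len(lo)=1, len(hi)=1, max(lo)=33)
Step 3: insert 35 -> lo=[33, 35] hi=[50] -> (len(lo)=2, len(hi)=1, max(lo)=35)
Step 4: insert 18 -> lo=[18, 33] hi=[35, 50] -> (len(lo)=2, len(hi)=2, max(lo)=33)
Step 5: insert 24 -> lo=[18, 24, 33] hi=[35, 50] -> (len(lo)=3, len(hi)=2, max(lo)=33)
Step 6: insert 31 -> lo=[18, 24, 31] hi=[33, 35, 50] -> (len(lo)=3, len(hi)=3, max(lo)=31)

Answer: (1,0,50) (1,1,33) (2,1,35) (2,2,33) (3,2,33) (3,3,31)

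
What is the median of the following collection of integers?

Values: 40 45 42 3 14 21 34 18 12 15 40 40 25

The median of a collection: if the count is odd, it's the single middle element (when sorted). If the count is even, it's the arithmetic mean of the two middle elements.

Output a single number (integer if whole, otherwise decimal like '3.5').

Answer: 25

Derivation:
Step 1: insert 40 -> lo=[40] (size 1, max 40) hi=[] (size 0) -> median=40
Step 2: insert 45 -> lo=[40] (size 1, max 40) hi=[45] (size 1, min 45) -> median=42.5
Step 3: insert 42 -> lo=[40, 42] (size 2, max 42) hi=[45] (size 1, min 45) -> median=42
Step 4: insert 3 -> lo=[3, 40] (size 2, max 40) hi=[42, 45] (size 2, min 42) -> median=41
Step 5: insert 14 -> lo=[3, 14, 40] (size 3, max 40) hi=[42, 45] (size 2, min 42) -> median=40
Step 6: insert 21 -> lo=[3, 14, 21] (size 3, max 21) hi=[40, 42, 45] (size 3, min 40) -> median=30.5
Step 7: insert 34 -> lo=[3, 14, 21, 34] (size 4, max 34) hi=[40, 42, 45] (size 3, min 40) -> median=34
Step 8: insert 18 -> lo=[3, 14, 18, 21] (size 4, max 21) hi=[34, 40, 42, 45] (size 4, min 34) -> median=27.5
Step 9: insert 12 -> lo=[3, 12, 14, 18, 21] (size 5, max 21) hi=[34, 40, 42, 45] (size 4, min 34) -> median=21
Step 10: insert 15 -> lo=[3, 12, 14, 15, 18] (size 5, max 18) hi=[21, 34, 40, 42, 45] (size 5, min 21) -> median=19.5
Step 11: insert 40 -> lo=[3, 12, 14, 15, 18, 21] (size 6, max 21) hi=[34, 40, 40, 42, 45] (size 5, min 34) -> median=21
Step 12: insert 40 -> lo=[3, 12, 14, 15, 18, 21] (size 6, max 21) hi=[34, 40, 40, 40, 42, 45] (size 6, min 34) -> median=27.5
Step 13: insert 25 -> lo=[3, 12, 14, 15, 18, 21, 25] (size 7, max 25) hi=[34, 40, 40, 40, 42, 45] (size 6, min 34) -> median=25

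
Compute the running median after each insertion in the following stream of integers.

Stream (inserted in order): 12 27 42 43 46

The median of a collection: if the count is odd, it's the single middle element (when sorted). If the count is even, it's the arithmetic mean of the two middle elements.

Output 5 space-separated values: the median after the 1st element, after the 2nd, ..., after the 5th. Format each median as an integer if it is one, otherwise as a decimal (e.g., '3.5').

Answer: 12 19.5 27 34.5 42

Derivation:
Step 1: insert 12 -> lo=[12] (size 1, max 12) hi=[] (size 0) -> median=12
Step 2: insert 27 -> lo=[12] (size 1, max 12) hi=[27] (size 1, min 27) -> median=19.5
Step 3: insert 42 -> lo=[12, 27] (size 2, max 27) hi=[42] (size 1, min 42) -> median=27
Step 4: insert 43 -> lo=[12, 27] (size 2, max 27) hi=[42, 43] (size 2, min 42) -> median=34.5
Step 5: insert 46 -> lo=[12, 27, 42] (size 3, max 42) hi=[43, 46] (size 2, min 43) -> median=42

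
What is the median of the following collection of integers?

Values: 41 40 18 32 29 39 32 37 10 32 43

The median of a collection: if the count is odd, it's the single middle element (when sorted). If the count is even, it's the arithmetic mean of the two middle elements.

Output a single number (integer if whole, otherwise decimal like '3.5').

Answer: 32

Derivation:
Step 1: insert 41 -> lo=[41] (size 1, max 41) hi=[] (size 0) -> median=41
Step 2: insert 40 -> lo=[40] (size 1, max 40) hi=[41] (size 1, min 41) -> median=40.5
Step 3: insert 18 -> lo=[18, 40] (size 2, max 40) hi=[41] (size 1, min 41) -> median=40
Step 4: insert 32 -> lo=[18, 32] (size 2, max 32) hi=[40, 41] (size 2, min 40) -> median=36
Step 5: insert 29 -> lo=[18, 29, 32] (size 3, max 32) hi=[40, 41] (size 2, min 40) -> median=32
Step 6: insert 39 -> lo=[18, 29, 32] (size 3, max 32) hi=[39, 40, 41] (size 3, min 39) -> median=35.5
Step 7: insert 32 -> lo=[18, 29, 32, 32] (size 4, max 32) hi=[39, 40, 41] (size 3, min 39) -> median=32
Step 8: insert 37 -> lo=[18, 29, 32, 32] (size 4, max 32) hi=[37, 39, 40, 41] (size 4, min 37) -> median=34.5
Step 9: insert 10 -> lo=[10, 18, 29, 32, 32] (size 5, max 32) hi=[37, 39, 40, 41] (size 4, min 37) -> median=32
Step 10: insert 32 -> lo=[10, 18, 29, 32, 32] (size 5, max 32) hi=[32, 37, 39, 40, 41] (size 5, min 32) -> median=32
Step 11: insert 43 -> lo=[10, 18, 29, 32, 32, 32] (size 6, max 32) hi=[37, 39, 40, 41, 43] (size 5, min 37) -> median=32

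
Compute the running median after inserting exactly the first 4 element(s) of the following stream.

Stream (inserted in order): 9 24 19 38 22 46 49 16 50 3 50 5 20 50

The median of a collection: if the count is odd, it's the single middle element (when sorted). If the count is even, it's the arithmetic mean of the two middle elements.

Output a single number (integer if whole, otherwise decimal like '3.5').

Step 1: insert 9 -> lo=[9] (size 1, max 9) hi=[] (size 0) -> median=9
Step 2: insert 24 -> lo=[9] (size 1, max 9) hi=[24] (size 1, min 24) -> median=16.5
Step 3: insert 19 -> lo=[9, 19] (size 2, max 19) hi=[24] (size 1, min 24) -> median=19
Step 4: insert 38 -> lo=[9, 19] (size 2, max 19) hi=[24, 38] (size 2, min 24) -> median=21.5

Answer: 21.5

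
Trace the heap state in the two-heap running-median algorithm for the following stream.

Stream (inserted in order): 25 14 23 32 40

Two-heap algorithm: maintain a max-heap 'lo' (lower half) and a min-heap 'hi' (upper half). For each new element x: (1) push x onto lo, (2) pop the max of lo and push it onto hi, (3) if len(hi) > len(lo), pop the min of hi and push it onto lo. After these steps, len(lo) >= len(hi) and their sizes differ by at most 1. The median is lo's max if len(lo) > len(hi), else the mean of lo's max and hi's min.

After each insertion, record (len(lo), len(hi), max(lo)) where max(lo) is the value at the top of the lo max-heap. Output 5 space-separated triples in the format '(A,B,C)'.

Step 1: insert 25 -> lo=[25] hi=[] -> (len(lo)=1, len(hi)=0, max(lo)=25)
Step 2: insert 14 -> lo=[14] hi=[25] -> (len(lo)=1, len(hi)=1, max(lo)=14)
Step 3: insert 23 -> lo=[14, 23] hi=[25] -> (len(lo)=2, len(hi)=1, max(lo)=23)
Step 4: insert 32 -> lo=[14, 23] hi=[25, 32] -> (len(lo)=2, len(hi)=2, max(lo)=23)
Step 5: insert 40 -> lo=[14, 23, 25] hi=[32, 40] -> (len(lo)=3, len(hi)=2, max(lo)=25)

Answer: (1,0,25) (1,1,14) (2,1,23) (2,2,23) (3,2,25)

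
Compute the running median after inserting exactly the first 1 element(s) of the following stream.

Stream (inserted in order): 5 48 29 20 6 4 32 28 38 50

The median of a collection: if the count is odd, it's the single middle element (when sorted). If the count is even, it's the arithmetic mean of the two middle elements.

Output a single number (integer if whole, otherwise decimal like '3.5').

Step 1: insert 5 -> lo=[5] (size 1, max 5) hi=[] (size 0) -> median=5

Answer: 5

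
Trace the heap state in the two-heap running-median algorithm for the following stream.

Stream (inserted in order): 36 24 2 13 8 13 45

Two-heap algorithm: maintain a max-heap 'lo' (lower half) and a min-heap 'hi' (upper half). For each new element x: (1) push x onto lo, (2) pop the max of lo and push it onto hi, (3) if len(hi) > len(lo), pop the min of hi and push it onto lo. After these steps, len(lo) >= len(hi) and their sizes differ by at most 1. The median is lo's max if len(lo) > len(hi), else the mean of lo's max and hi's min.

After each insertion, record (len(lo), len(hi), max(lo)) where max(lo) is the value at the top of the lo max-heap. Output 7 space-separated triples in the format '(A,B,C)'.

Step 1: insert 36 -> lo=[36] hi=[] -> (len(lo)=1, len(hi)=0, max(lo)=36)
Step 2: insert 24 -> lo=[24] hi=[36] -> (len(lo)=1, len(hi)=1, max(lo)=24)
Step 3: insert 2 -> lo=[2, 24] hi=[36] -> (len(lo)=2, len(hi)=1, max(lo)=24)
Step 4: insert 13 -> lo=[2, 13] hi=[24, 36] -> (len(lo)=2, len(hi)=2, max(lo)=13)
Step 5: insert 8 -> lo=[2, 8, 13] hi=[24, 36] -> (len(lo)=3, len(hi)=2, max(lo)=13)
Step 6: insert 13 -> lo=[2, 8, 13] hi=[13, 24, 36] -> (len(lo)=3, len(hi)=3, max(lo)=13)
Step 7: insert 45 -> lo=[2, 8, 13, 13] hi=[24, 36, 45] -> (len(lo)=4, len(hi)=3, max(lo)=13)

Answer: (1,0,36) (1,1,24) (2,1,24) (2,2,13) (3,2,13) (3,3,13) (4,3,13)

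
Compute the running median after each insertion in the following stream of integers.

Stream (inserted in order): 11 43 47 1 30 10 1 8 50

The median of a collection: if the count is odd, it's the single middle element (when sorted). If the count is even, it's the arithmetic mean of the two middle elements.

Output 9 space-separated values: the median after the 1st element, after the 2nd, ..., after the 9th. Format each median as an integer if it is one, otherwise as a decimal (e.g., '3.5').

Answer: 11 27 43 27 30 20.5 11 10.5 11

Derivation:
Step 1: insert 11 -> lo=[11] (size 1, max 11) hi=[] (size 0) -> median=11
Step 2: insert 43 -> lo=[11] (size 1, max 11) hi=[43] (size 1, min 43) -> median=27
Step 3: insert 47 -> lo=[11, 43] (size 2, max 43) hi=[47] (size 1, min 47) -> median=43
Step 4: insert 1 -> lo=[1, 11] (size 2, max 11) hi=[43, 47] (size 2, min 43) -> median=27
Step 5: insert 30 -> lo=[1, 11, 30] (size 3, max 30) hi=[43, 47] (size 2, min 43) -> median=30
Step 6: insert 10 -> lo=[1, 10, 11] (size 3, max 11) hi=[30, 43, 47] (size 3, min 30) -> median=20.5
Step 7: insert 1 -> lo=[1, 1, 10, 11] (size 4, max 11) hi=[30, 43, 47] (size 3, min 30) -> median=11
Step 8: insert 8 -> lo=[1, 1, 8, 10] (size 4, max 10) hi=[11, 30, 43, 47] (size 4, min 11) -> median=10.5
Step 9: insert 50 -> lo=[1, 1, 8, 10, 11] (size 5, max 11) hi=[30, 43, 47, 50] (size 4, min 30) -> median=11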